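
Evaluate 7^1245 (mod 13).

8

By repeated squaring mod 13: 7^1≡7, 7^2≡10, 7^4≡9, 7^8≡3, 7^16≡9, 7^32≡3, 7^64≡9, 7^128≡3, 7^256≡9, 7^512≡3, 7^1024≡9.
Since 1245 = 1 + 4 + 8 + 16 + 64 + 128 + 1024 in binary, 7^1245 ≡ 7·9·3·9·9·3·9 ≡ 8 (mod 13).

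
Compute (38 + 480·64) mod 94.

480·64 = 30720.
Dividing 30720 by 94 gives quotient 326 and remainder 76.
(38 + 76) mod 94 = 20.

20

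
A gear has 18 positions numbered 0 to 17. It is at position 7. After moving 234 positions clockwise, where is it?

234 − 13·18 = 0, so 234 ≡ 0 (mod 18).
(7 + 0) mod 18 = 7.

7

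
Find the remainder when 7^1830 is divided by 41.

32

Square-and-reduce mod 41: 7^1≡7, 7^2≡8, 7^4≡23, 7^8≡37, 7^16≡16, 7^32≡10, 7^64≡18, 7^128≡37, 7^256≡16, 7^512≡10, 7^1024≡18.
1830 = 2 + 4 + 32 + 256 + 512 + 1024, so 7^1830 ≡ 8·23·10·16·10·18 ≡ 32 (mod 41).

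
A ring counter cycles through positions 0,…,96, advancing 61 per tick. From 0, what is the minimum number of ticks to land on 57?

61⁻¹ ≡ 35 (mod 97) because 61·35 = 2135 = 22·97 + 1.
So x ≡ 35·57 = 1995 ≡ 55 (mod 97).

55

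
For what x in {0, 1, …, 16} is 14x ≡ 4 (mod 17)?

10

14⁻¹ ≡ 11 (mod 17) because 14·11 = 154 = 9·17 + 1.
Multiplying both sides by 11: x ≡ 11·4 = 44 ≡ 10 (mod 17).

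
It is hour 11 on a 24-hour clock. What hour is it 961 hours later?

961 − 40·24 = 1, so 961 ≡ 1 (mod 24).
(11 + 1) mod 24 = 12.

12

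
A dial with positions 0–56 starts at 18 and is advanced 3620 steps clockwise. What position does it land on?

3620 − 63·57 = 29, so 3620 ≡ 29 (mod 57).
(18 + 29) mod 57 = 47.

47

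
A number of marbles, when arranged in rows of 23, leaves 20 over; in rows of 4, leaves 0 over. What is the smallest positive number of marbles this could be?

x ≡ 0 (mod 4) gives x ∈ {0, 4, 8, 12, 16, 20}.
The first of these with x mod 23 = 20 is 20.

20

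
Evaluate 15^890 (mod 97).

94

Successive squares of 15 mod 97: 15^1≡15, 15^2≡31, 15^4≡88, 15^8≡81, 15^16≡62, 15^32≡61, 15^64≡35, 15^128≡61, 15^256≡35, 15^512≡61.
Since 890 = 2 + 8 + 16 + 32 + 64 + 256 + 512 in binary, 15^890 ≡ 31·81·62·61·35·35·61 ≡ 94 (mod 97).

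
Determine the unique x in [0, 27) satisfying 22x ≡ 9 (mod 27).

9

22⁻¹ ≡ 16 (mod 27) because 22·16 = 352 = 13·27 + 1.
Multiplying both sides by 16: x ≡ 16·9 = 144 ≡ 9 (mod 27).
Check: 22·9 = 198 = 7·27 + 9.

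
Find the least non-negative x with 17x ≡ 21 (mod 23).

8

The inverse of 17 mod 23 is 19 (since 17·19 = 323 ≡ 1).
So x ≡ 19·21 = 399 ≡ 8 (mod 23).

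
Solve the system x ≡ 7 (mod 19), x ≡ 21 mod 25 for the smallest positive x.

121

Since 25·16 ≡ 1 (mod 19), take x = 21 + 25·((7−21)·16 mod 19) = 21 + 25·4 = 121.
Check: 121 mod 19 = 7, 121 mod 25 = 21.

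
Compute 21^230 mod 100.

Successive squares of 21 mod 100: 21^1≡21, 21^2≡41, 21^4≡81, 21^8≡61, 21^16≡21, 21^32≡41, 21^64≡81, 21^128≡61.
Since 230 = 2 + 4 + 32 + 64 + 128 in binary, 21^230 ≡ 41·81·41·81·61 ≡ 1 (mod 100).

1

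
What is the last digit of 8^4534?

Powers of 8 mod 10 repeat with period 4: 8, 4, 2, 6.
4534 mod 4 = 2, so the last digit matches 8^2 = 4.

4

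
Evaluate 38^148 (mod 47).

7

By repeated squaring mod 47: 38^1≡38, 38^2≡34, 38^4≡28, 38^8≡32, 38^16≡37, 38^32≡6, 38^64≡36, 38^128≡27.
Since 148 = 4 + 16 + 128 in binary, 38^148 ≡ 28·37·27 ≡ 7 (mod 47).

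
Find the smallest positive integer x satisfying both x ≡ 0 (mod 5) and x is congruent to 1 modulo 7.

15

Since 7·3 ≡ 1 (mod 5), take x = 1 + 7·((0−1)·3 mod 5) = 1 + 7·2 = 15.
Check: 15 mod 5 = 0, 15 mod 7 = 1.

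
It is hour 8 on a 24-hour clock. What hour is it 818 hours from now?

Dividing 818 by 24 gives quotient 34 and remainder 2.
(8 + 2) mod 24 = 10.

10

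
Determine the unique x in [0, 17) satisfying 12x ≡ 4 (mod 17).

6

The inverse of 12 mod 17 is 10 (since 12·10 = 120 ≡ 1).
So x ≡ 10·4 = 40 ≡ 6 (mod 17).
Check: 12·6 = 72 = 4·17 + 4.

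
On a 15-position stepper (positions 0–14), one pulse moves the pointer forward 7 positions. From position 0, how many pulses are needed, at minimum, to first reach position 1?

15 = 2·7 + 1
7 = 7·1 + 0
Back-substituting gives 7·13 ≡ 1 (mod 15).

13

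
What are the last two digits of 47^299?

Successive squares of 47 mod 100: 47^1≡47, 47^2≡9, 47^4≡81, 47^8≡61, 47^16≡21, 47^32≡41, 47^64≡81, 47^128≡61, 47^256≡21.
Since 299 = 1 + 2 + 8 + 32 + 256 in binary, 47^299 ≡ 47·9·61·41·21 ≡ 83 (mod 100).

83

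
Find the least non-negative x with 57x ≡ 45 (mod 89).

57⁻¹ ≡ 25 (mod 89) because 57·25 = 1425 = 16·89 + 1.
So x ≡ 25·45 = 1125 ≡ 57 (mod 89).
Check: 57·57 = 3249 = 36·89 + 45.

57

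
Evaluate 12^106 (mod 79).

Successive squares of 12 mod 79: 12^1≡12, 12^2≡65, 12^4≡38, 12^8≡22, 12^16≡10, 12^32≡21, 12^64≡46.
Since 106 = 2 + 8 + 32 + 64 in binary, 12^106 ≡ 65·22·21·46 ≡ 65 (mod 79).

65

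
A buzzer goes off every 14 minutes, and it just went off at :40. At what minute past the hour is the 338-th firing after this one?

338·14 = 4732.
4732 mod 60 = 52 (since 78·60 = 4680).
(40 + 52) mod 60 = 32.

32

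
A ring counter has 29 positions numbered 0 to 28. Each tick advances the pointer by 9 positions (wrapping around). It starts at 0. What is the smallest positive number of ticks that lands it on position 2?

26

9⁻¹ ≡ 13 (mod 29) because 9·13 = 117 = 4·29 + 1.
Multiplying both sides by 13: x ≡ 13·2 = 26 ≡ 26 (mod 29).
Check: 9·26 = 234 = 8·29 + 2.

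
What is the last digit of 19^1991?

9

The units digit of 19^n cycles with period 2: 9, 1, …
1991 mod 2 = 1, so the last digit matches 9^1 = 9.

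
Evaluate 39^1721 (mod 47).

Successive squares of 39 mod 47: 39^1≡39, 39^2≡17, 39^4≡7, 39^8≡2, 39^16≡4, 39^32≡16, 39^64≡21, 39^128≡18, 39^256≡42, 39^512≡25, 39^1024≡14.
Since 1721 = 1 + 8 + 16 + 32 + 128 + 512 + 1024 in binary, 39^1721 ≡ 39·2·4·16·18·25·14 ≡ 20 (mod 47).

20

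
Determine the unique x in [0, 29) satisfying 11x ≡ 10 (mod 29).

The inverse of 11 mod 29 is 8 (since 11·8 = 88 ≡ 1).
So x ≡ 8·10 = 80 ≡ 22 (mod 29).
Check: 11·22 = 242 = 8·29 + 10.

22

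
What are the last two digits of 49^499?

49

Square-and-reduce mod 100: 49^1≡49, 49^2≡1, 49^4≡1, 49^8≡1, 49^16≡1, 49^32≡1, 49^64≡1, 49^128≡1, 49^256≡1.
499 = 1 + 2 + 16 + 32 + 64 + 128 + 256, so 49^499 ≡ 49·1·1·1·1·1·1 ≡ 49 (mod 100).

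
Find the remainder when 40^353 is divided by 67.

Square-and-reduce mod 67: 40^1≡40, 40^2≡59, 40^4≡64, 40^8≡9, 40^16≡14, 40^32≡62, 40^64≡25, 40^128≡22, 40^256≡15.
Since 353 = 1 + 32 + 64 + 256 in binary, 40^353 ≡ 40·62·25·15 ≡ 40 (mod 67).

40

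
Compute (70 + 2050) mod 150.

20

2050 − 13·150 = 100, so 2050 ≡ 100 (mod 150).
(70 + 100) mod 150 = 20.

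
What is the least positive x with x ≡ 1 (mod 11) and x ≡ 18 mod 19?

Since 19·7 ≡ 1 (mod 11), take x = 18 + 19·((1−18)·7 mod 11) = 18 + 19·2 = 56.
Check: 56 mod 11 = 1, 56 mod 19 = 18.

56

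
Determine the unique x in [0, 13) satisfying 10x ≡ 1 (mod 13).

10⁻¹ ≡ 4 (mod 13) because 10·4 = 40 = 3·13 + 1.
So x ≡ 4·1 = 4 ≡ 4 (mod 13).
Check: 10·4 = 40 = 3·13 + 1.

4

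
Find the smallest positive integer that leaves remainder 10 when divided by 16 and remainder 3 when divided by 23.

26

x ≡ 10 (mod 16) gives x ∈ {10, 26}.
The first of these with x mod 23 = 3 is 26.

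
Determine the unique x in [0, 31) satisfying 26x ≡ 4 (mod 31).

24

The inverse of 26 mod 31 is 6 (since 26·6 = 156 ≡ 1).
Multiplying both sides by 6: x ≡ 6·4 = 24 ≡ 24 (mod 31).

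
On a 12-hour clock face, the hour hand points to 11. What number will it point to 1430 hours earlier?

9

1430 = 119·12 + 2, so 1430 mod 12 = 2.
11 − 2 → 9 on a 12-hour dial.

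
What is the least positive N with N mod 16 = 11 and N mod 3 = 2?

x ≡ 2 (mod 3) gives x ∈ {2, 5, 8, 11}.
The first of these with x mod 16 = 11 is 11.

11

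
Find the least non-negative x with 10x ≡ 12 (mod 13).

The inverse of 10 mod 13 is 4 (since 10·4 = 40 ≡ 1).
Multiplying both sides by 4: x ≡ 4·12 = 48 ≡ 9 (mod 13).

9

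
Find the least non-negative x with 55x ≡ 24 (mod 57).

45

The inverse of 55 mod 57 is 28 (since 55·28 = 1540 ≡ 1).
So x ≡ 28·24 = 672 ≡ 45 (mod 57).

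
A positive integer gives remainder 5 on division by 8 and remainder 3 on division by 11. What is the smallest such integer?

69

x ≡ 5 (mod 8) gives x ∈ {5, 13, 21, 29, 37, 45, 53, 61, …}.
The first of these with x mod 11 = 3 is 69.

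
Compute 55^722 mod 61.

Square-and-reduce mod 61: 55^1≡55, 55^2≡36, 55^4≡15, 55^8≡42, 55^16≡56, 55^32≡25, 55^64≡15, 55^128≡42, 55^256≡56, 55^512≡25.
722 = 2 + 16 + 64 + 128 + 512, so 55^722 ≡ 36·56·15·42·25 ≡ 36 (mod 61).

36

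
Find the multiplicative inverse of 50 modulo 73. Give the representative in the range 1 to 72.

19

50·19 = 950 = 13·73 + 1, so 50⁻¹ ≡ 19 (mod 73).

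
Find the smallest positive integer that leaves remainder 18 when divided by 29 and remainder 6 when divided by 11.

105

Since 11·8 ≡ 1 (mod 29), take x = 6 + 11·((18−6)·8 mod 29) = 6 + 11·9 = 105.
Check: 105 mod 29 = 18, 105 mod 11 = 6.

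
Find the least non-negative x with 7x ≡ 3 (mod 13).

7⁻¹ ≡ 2 (mod 13) because 7·2 = 14 = 1·13 + 1.
Multiplying both sides by 2: x ≡ 2·3 = 6 ≡ 6 (mod 13).
Check: 7·6 = 42 = 3·13 + 3.

6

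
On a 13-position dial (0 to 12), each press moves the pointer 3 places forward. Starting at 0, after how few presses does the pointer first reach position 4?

10

3⁻¹ ≡ 9 (mod 13) because 3·9 = 27 = 2·13 + 1.
Multiplying both sides by 9: x ≡ 9·4 = 36 ≡ 10 (mod 13).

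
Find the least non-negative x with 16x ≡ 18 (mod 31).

5

16⁻¹ ≡ 2 (mod 31) because 16·2 = 32 = 1·31 + 1.
So x ≡ 2·18 = 36 ≡ 5 (mod 31).
Check: 16·5 = 80 = 2·31 + 18.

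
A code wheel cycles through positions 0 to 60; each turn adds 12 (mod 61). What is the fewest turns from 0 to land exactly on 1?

12·56 = 672 = 11·61 + 1, so 12⁻¹ ≡ 56 (mod 61).

56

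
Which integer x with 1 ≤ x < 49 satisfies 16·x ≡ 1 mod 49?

16·46 = 736 = 15·49 + 1, so 16⁻¹ ≡ 46 (mod 49).

46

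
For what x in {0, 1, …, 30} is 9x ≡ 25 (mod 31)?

The inverse of 9 mod 31 is 7 (since 9·7 = 63 ≡ 1).
Multiplying both sides by 7: x ≡ 7·25 = 175 ≡ 20 (mod 31).
Check: 9·20 = 180 = 5·31 + 25.

20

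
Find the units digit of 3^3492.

1

The units digit of 3^n cycles with period 4: 3, 9, 7, 1, …
3492 mod 4 = 0, so the last digit matches 3^4 = 1.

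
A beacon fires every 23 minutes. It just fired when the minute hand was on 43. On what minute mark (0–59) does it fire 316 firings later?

316·23 = 7268.
7268 mod 60 = 8 (since 121·60 = 7260).
(43 + 8) mod 60 = 51.

51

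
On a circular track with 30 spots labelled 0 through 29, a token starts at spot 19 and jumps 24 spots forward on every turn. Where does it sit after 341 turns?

13

341·24 = 8184.
8184 mod 30 = 24 (since 272·30 = 8160).
(19 + 24) mod 30 = 13.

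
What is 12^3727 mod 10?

Last digits of 2^n: 2, 4, 8, 6 (period 4).
3727 mod 4 = 3, so the last digit matches 2^3 = 8.

8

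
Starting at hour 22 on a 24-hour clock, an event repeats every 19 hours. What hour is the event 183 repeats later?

19

183·19 = 3477.
Dividing 3477 by 24 gives quotient 144 and remainder 21.
(22 + 21) mod 24 = 19.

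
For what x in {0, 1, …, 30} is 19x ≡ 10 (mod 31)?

The inverse of 19 mod 31 is 18 (since 19·18 = 342 ≡ 1).
So x ≡ 18·10 = 180 ≡ 25 (mod 31).

25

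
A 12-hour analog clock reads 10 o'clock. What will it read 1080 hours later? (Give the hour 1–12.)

Dividing 1080 by 12 gives quotient 90 and remainder 0.
10 + 0 → 10 on a 12-hour dial.

10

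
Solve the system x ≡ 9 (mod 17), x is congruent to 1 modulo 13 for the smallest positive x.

196

x ≡ 1 (mod 13) gives x ∈ {1, 14, 27, 40, 53, 66, 79, 92, …}.
The first of these with x mod 17 = 9 is 196.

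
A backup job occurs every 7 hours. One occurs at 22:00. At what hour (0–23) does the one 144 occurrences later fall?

144·7 = 1008.
1008 mod 24 = 0 (since 42·24 = 1008).
(22 + 0) mod 24 = 22.

22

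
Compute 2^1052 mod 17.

16

By repeated squaring mod 17: 2^1≡2, 2^2≡4, 2^4≡16, 2^8≡1, 2^16≡1, 2^32≡1, 2^64≡1, 2^128≡1, 2^256≡1, 2^512≡1, 2^1024≡1.
1052 = 4 + 8 + 16 + 1024, so 2^1052 ≡ 16·1·1·1 ≡ 16 (mod 17).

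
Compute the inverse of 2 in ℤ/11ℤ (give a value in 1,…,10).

11 = 5·2 + 1
2 = 2·1 + 0
Back-substituting gives 2·6 ≡ 1 (mod 11).

6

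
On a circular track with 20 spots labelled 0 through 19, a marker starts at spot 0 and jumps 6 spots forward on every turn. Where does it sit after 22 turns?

22·6 = 132.
132 = 6·20 + 12, so 132 mod 20 = 12.
(0 + 12) mod 20 = 12.

12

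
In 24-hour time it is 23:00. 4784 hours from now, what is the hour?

4784 = 199·24 + 8, so 4784 mod 24 = 8.
(23 + 8) mod 24 = 7.

7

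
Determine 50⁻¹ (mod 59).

13

50·13 = 650 = 11·59 + 1, so 50⁻¹ ≡ 13 (mod 59).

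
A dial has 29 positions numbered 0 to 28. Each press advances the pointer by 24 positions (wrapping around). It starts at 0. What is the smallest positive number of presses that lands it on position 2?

17

24⁻¹ ≡ 23 (mod 29) because 24·23 = 552 = 19·29 + 1.
So x ≡ 23·2 = 46 ≡ 17 (mod 29).
Check: 24·17 = 408 = 14·29 + 2.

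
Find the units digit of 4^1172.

Last digits of 4^n: 4, 6 (period 2).
1172 mod 2 = 0, so the last digit matches 4^2 = 6.

6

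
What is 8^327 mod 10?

The units digit of 8^n cycles with period 4: 8, 4, 2, 6, …
327 mod 4 = 3, so the last digit matches 8^3 = 2.

2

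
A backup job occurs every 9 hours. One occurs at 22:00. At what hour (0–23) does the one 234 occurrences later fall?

16

234·9 = 2106.
2106 = 87·24 + 18, so 2106 mod 24 = 18.
(22 + 18) mod 24 = 16.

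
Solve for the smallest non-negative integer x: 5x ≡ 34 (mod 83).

The inverse of 5 mod 83 is 50 (since 5·50 = 250 ≡ 1).
Multiplying both sides by 50: x ≡ 50·34 = 1700 ≡ 40 (mod 83).

40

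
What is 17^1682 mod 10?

9

Powers of 7 mod 10 repeat with period 4: 7, 9, 3, 1.
1682 mod 4 = 2, so the last digit matches 7^2 = 9.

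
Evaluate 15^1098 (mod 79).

10

Successive squares of 15 mod 79: 15^1≡15, 15^2≡67, 15^4≡65, 15^8≡38, 15^16≡22, 15^32≡10, 15^64≡21, 15^128≡46, 15^256≡62, 15^512≡52, 15^1024≡18.
1098 = 2 + 8 + 64 + 1024, so 15^1098 ≡ 67·38·21·18 ≡ 10 (mod 79).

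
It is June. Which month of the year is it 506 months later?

506 = 42·12 + 2, so 506 mod 12 = 2.
June + 2 months → August.

August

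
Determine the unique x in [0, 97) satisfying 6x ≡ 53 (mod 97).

6⁻¹ ≡ 81 (mod 97) because 6·81 = 486 = 5·97 + 1.
So x ≡ 81·53 = 4293 ≡ 25 (mod 97).

25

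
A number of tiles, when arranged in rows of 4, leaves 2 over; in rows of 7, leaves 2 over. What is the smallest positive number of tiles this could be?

2

x ≡ 2 (mod 4) gives x ∈ {2}.
The first of these with x mod 7 = 2 is 2.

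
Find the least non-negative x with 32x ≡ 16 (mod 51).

The inverse of 32 mod 51 is 8 (since 32·8 = 256 ≡ 1).
Multiplying both sides by 8: x ≡ 8·16 = 128 ≡ 26 (mod 51).

26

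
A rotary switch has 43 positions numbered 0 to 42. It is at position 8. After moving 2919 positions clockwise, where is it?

3

2919 mod 43 = 38 (since 67·43 = 2881).
(8 + 38) mod 43 = 3.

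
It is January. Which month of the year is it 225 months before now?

225 = 18·12 + 9, so 225 mod 12 = 9.
January − 9 months → April.

April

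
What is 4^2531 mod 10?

The units digit of 4^n cycles with period 2: 4, 6, …
2531 leaves remainder 1 on division by 2, so 4^2531 ends in 4.

4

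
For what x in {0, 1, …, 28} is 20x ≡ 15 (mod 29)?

8

The inverse of 20 mod 29 is 16 (since 20·16 = 320 ≡ 1).
Multiplying both sides by 16: x ≡ 16·15 = 240 ≡ 8 (mod 29).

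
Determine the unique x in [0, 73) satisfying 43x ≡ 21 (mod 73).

65

The inverse of 43 mod 73 is 17 (since 43·17 = 731 ≡ 1).
Multiplying both sides by 17: x ≡ 17·21 = 357 ≡ 65 (mod 73).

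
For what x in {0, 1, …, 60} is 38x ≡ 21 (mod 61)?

15

The inverse of 38 mod 61 is 53 (since 38·53 = 2014 ≡ 1).
So x ≡ 53·21 = 1113 ≡ 15 (mod 61).
Check: 38·15 = 570 = 9·61 + 21.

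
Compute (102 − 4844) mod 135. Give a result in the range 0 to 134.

118

4844 = 35·135 + 119, so 4844 mod 135 = 119.
(102 − 119) mod 135 = 118.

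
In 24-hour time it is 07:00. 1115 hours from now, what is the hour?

1115 − 46·24 = 11, so 1115 ≡ 11 (mod 24).
(7 + 11) mod 24 = 18.

18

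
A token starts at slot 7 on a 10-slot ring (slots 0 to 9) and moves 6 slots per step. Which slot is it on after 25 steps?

25·6 = 150.
150 = 15·10 + 0, so 150 mod 10 = 0.
(7 + 0) mod 10 = 7.

7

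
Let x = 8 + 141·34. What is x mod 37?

141·34 = 4794.
4794 − 129·37 = 21, so 4794 ≡ 21 (mod 37).
(8 + 21) mod 37 = 29.

29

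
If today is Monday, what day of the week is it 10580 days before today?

Friday

10580 − 1511·7 = 3, so 10580 ≡ 3 (mod 7).
Monday − 3 days → Friday.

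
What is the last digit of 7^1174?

Last digits of 7^n: 7, 9, 3, 1 (period 4).
1174 leaves remainder 2 on division by 4, so 7^1174 ends in 9.

9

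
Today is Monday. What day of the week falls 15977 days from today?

Thursday

15977 mod 7 = 3 (since 2282·7 = 15974).
Monday + 3 days → Thursday.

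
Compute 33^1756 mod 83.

By repeated squaring mod 83: 33^1≡33, 33^2≡10, 33^4≡17, 33^8≡40, 33^16≡23, 33^32≡31, 33^64≡48, 33^128≡63, 33^256≡68, 33^512≡59, 33^1024≡78.
1756 = 4 + 8 + 16 + 64 + 128 + 512 + 1024, so 33^1756 ≡ 17·40·23·48·63·59·78 ≡ 61 (mod 83).

61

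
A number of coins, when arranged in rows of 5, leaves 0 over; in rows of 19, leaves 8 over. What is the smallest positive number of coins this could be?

65

x ≡ 0 (mod 5) gives x ∈ {0, 5, 10, 15, 20, 25, 30, 35, …}.
The first of these with x mod 19 = 8 is 65.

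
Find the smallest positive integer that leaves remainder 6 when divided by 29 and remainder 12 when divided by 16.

x ≡ 12 (mod 16) gives x ∈ {12, 28, 44, 60, 76, 92, 108, 124, …}.
The first of these with x mod 29 = 6 is 412.

412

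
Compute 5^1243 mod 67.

Successive squares of 5 mod 67: 5^1≡5, 5^2≡25, 5^4≡22, 5^8≡15, 5^16≡24, 5^32≡40, 5^64≡59, 5^128≡64, 5^256≡9, 5^512≡14, 5^1024≡62.
Since 1243 = 1 + 2 + 8 + 16 + 64 + 128 + 1024 in binary, 5^1243 ≡ 5·25·15·24·59·64·62 ≡ 66 (mod 67).

66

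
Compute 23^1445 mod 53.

23

Successive squares of 23 mod 53: 23^1≡23, 23^2≡52, 23^4≡1, 23^8≡1, 23^16≡1, 23^32≡1, 23^64≡1, 23^128≡1, 23^256≡1, 23^512≡1, 23^1024≡1.
Since 1445 = 1 + 4 + 32 + 128 + 256 + 1024 in binary, 23^1445 ≡ 23·1·1·1·1·1 ≡ 23 (mod 53).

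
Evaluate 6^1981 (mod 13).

6

Square-and-reduce mod 13: 6^1≡6, 6^2≡10, 6^4≡9, 6^8≡3, 6^16≡9, 6^32≡3, 6^64≡9, 6^128≡3, 6^256≡9, 6^512≡3, 6^1024≡9.
1981 = 1 + 4 + 8 + 16 + 32 + 128 + 256 + 512 + 1024, so 6^1981 ≡ 6·9·3·9·3·3·9·3·9 ≡ 6 (mod 13).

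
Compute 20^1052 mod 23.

2

By repeated squaring mod 23: 20^1≡20, 20^2≡9, 20^4≡12, 20^8≡6, 20^16≡13, 20^32≡8, 20^64≡18, 20^128≡2, 20^256≡4, 20^512≡16, 20^1024≡3.
1052 = 4 + 8 + 16 + 1024, so 20^1052 ≡ 12·6·13·3 ≡ 2 (mod 23).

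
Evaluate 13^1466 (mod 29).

Successive squares of 13 mod 29: 13^1≡13, 13^2≡24, 13^4≡25, 13^8≡16, 13^16≡24, 13^32≡25, 13^64≡16, 13^128≡24, 13^256≡25, 13^512≡16, 13^1024≡24.
1466 = 2 + 8 + 16 + 32 + 128 + 256 + 1024, so 13^1466 ≡ 24·16·24·25·24·25·24 ≡ 7 (mod 29).

7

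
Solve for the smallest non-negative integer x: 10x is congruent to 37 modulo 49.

38

10⁻¹ ≡ 5 (mod 49) because 10·5 = 50 = 1·49 + 1.
So x ≡ 5·37 = 185 ≡ 38 (mod 49).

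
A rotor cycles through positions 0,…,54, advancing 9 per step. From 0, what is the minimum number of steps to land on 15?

20

The inverse of 9 mod 55 is 49 (since 9·49 = 441 ≡ 1).
Multiplying both sides by 49: x ≡ 49·15 = 735 ≡ 20 (mod 55).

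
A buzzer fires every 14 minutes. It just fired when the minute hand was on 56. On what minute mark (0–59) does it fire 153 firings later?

38

153·14 = 2142.
2142 − 35·60 = 42, so 2142 ≡ 42 (mod 60).
(56 + 42) mod 60 = 38.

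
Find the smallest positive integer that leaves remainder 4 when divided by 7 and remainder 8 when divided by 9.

Since 9·4 ≡ 1 (mod 7), take x = 8 + 9·((4−8)·4 mod 7) = 8 + 9·5 = 53.
Check: 53 mod 7 = 4, 53 mod 9 = 8.

53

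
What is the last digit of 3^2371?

The units digit of 3^n cycles with period 4: 3, 9, 7, 1, …
2371 leaves remainder 3 on division by 4, so 3^2371 ends in 7.

7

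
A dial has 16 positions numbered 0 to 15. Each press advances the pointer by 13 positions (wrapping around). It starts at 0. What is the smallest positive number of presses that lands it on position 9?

13⁻¹ ≡ 5 (mod 16) because 13·5 = 65 = 4·16 + 1.
Multiplying both sides by 5: x ≡ 5·9 = 45 ≡ 13 (mod 16).

13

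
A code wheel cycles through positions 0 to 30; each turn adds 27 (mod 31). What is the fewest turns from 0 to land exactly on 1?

31 = 1·27 + 4
27 = 6·4 + 3
4 = 1·3 + 1
3 = 3·1 + 0
Back-substituting gives 27·23 ≡ 1 (mod 31).

23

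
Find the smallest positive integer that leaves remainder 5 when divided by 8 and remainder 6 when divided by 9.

69

x ≡ 5 (mod 8) gives x ∈ {5, 13, 21, 29, 37, 45, 53, 61, …}.
The first of these with x mod 9 = 6 is 69.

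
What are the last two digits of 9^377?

69

Successive squares of 9 mod 100: 9^1≡9, 9^2≡81, 9^4≡61, 9^8≡21, 9^16≡41, 9^32≡81, 9^64≡61, 9^128≡21, 9^256≡41.
Since 377 = 1 + 8 + 16 + 32 + 64 + 256 in binary, 9^377 ≡ 9·21·41·81·61·41 ≡ 69 (mod 100).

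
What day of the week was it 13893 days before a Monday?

Wednesday

Dividing 13893 by 7 gives quotient 1984 and remainder 5.
Monday − 5 days → Wednesday.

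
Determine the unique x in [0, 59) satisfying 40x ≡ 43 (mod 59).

35

The inverse of 40 mod 59 is 31 (since 40·31 = 1240 ≡ 1).
So x ≡ 31·43 = 1333 ≡ 35 (mod 59).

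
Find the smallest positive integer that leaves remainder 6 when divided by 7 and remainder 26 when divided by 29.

x ≡ 6 (mod 7) gives x ∈ {6, 13, 20, 27, 34, 41, 48, 55}.
The first of these with x mod 29 = 26 is 55.

55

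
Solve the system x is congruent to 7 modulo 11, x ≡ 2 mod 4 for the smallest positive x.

Since 4·3 ≡ 1 (mod 11), take x = 2 + 4·((7−2)·3 mod 11) = 2 + 4·4 = 18.
Check: 18 mod 11 = 7, 18 mod 4 = 2.

18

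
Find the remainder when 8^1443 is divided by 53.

30

Square-and-reduce mod 53: 8^1≡8, 8^2≡11, 8^4≡15, 8^8≡13, 8^16≡10, 8^32≡47, 8^64≡36, 8^128≡24, 8^256≡46, 8^512≡49, 8^1024≡16.
1443 = 1 + 2 + 32 + 128 + 256 + 1024, so 8^1443 ≡ 8·11·47·24·46·16 ≡ 30 (mod 53).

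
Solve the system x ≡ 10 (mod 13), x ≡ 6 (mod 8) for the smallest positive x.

x ≡ 6 (mod 8) gives x ∈ {6, 14, 22, 30, 38, 46, 54, 62}.
The first of these with x mod 13 = 10 is 62.

62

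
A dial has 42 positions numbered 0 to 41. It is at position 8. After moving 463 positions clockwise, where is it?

9

463 − 11·42 = 1, so 463 ≡ 1 (mod 42).
(8 + 1) mod 42 = 9.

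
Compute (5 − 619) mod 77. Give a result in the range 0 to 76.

2

Dividing 619 by 77 gives quotient 8 and remainder 3.
(5 − 3) mod 77 = 2.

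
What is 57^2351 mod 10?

The units digit of 57^n cycles with period 4: 7, 9, 3, 1, …
2351 leaves remainder 3 on division by 4, so 57^2351 ends in 3.

3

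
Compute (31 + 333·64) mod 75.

43

333·64 = 21312.
21312 = 284·75 + 12, so 21312 mod 75 = 12.
(31 + 12) mod 75 = 43.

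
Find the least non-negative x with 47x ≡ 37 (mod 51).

The inverse of 47 mod 51 is 38 (since 47·38 = 1786 ≡ 1).
So x ≡ 38·37 = 1406 ≡ 29 (mod 51).

29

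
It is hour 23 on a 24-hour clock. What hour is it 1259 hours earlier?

12

1259 = 52·24 + 11, so 1259 mod 24 = 11.
(23 − 11) mod 24 = 12.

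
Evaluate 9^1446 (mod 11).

9

By repeated squaring mod 11: 9^1≡9, 9^2≡4, 9^4≡5, 9^8≡3, 9^16≡9, 9^32≡4, 9^64≡5, 9^128≡3, 9^256≡9, 9^512≡4, 9^1024≡5.
Since 1446 = 2 + 4 + 32 + 128 + 256 + 1024 in binary, 9^1446 ≡ 4·5·4·3·9·5 ≡ 9 (mod 11).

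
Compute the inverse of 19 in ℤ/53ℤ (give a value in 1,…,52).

14

19·14 = 266 = 5·53 + 1, so 19⁻¹ ≡ 14 (mod 53).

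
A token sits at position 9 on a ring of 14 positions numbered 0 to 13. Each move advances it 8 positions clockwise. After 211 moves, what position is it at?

211·8 = 1688.
1688 mod 14 = 8 (since 120·14 = 1680).
(9 + 8) mod 14 = 3.

3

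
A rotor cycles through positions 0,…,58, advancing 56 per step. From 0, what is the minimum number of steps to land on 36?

The inverse of 56 mod 59 is 39 (since 56·39 = 2184 ≡ 1).
Multiplying both sides by 39: x ≡ 39·36 = 1404 ≡ 47 (mod 59).

47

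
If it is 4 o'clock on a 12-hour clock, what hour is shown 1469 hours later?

9

1469 = 122·12 + 5, so 1469 mod 12 = 5.
4 + 5 → 9 on a 12-hour dial.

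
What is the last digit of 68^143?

2

Powers of 8 mod 10 repeat with period 4: 8, 4, 2, 6.
143 mod 4 = 3, so the last digit matches 8^3 = 2.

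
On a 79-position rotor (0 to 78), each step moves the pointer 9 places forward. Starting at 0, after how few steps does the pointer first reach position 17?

The inverse of 9 mod 79 is 44 (since 9·44 = 396 ≡ 1).
Multiplying both sides by 44: x ≡ 44·17 = 748 ≡ 37 (mod 79).

37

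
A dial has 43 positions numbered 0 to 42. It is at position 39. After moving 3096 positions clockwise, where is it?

3096 mod 43 = 0 (since 72·43 = 3096).
(39 + 0) mod 43 = 39.

39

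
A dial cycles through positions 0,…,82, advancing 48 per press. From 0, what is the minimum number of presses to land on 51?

27

The inverse of 48 mod 83 is 64 (since 48·64 = 3072 ≡ 1).
Multiplying both sides by 64: x ≡ 64·51 = 3264 ≡ 27 (mod 83).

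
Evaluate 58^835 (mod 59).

58

Square-and-reduce mod 59: 58^1≡58, 58^2≡1, 58^4≡1, 58^8≡1, 58^16≡1, 58^32≡1, 58^64≡1, 58^128≡1, 58^256≡1, 58^512≡1.
835 = 1 + 2 + 64 + 256 + 512, so 58^835 ≡ 58·1·1·1·1 ≡ 58 (mod 59).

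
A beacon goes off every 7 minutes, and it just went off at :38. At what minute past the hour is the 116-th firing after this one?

116·7 = 812.
812 = 13·60 + 32, so 812 mod 60 = 32.
(38 + 32) mod 60 = 10.

10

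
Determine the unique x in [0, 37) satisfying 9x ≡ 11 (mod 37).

30

9⁻¹ ≡ 33 (mod 37) because 9·33 = 297 = 8·37 + 1.
Multiplying both sides by 33: x ≡ 33·11 = 363 ≡ 30 (mod 37).
Check: 9·30 = 270 = 7·37 + 11.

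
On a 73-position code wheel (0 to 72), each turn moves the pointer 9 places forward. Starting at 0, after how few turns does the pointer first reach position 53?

14

9⁻¹ ≡ 65 (mod 73) because 9·65 = 585 = 8·73 + 1.
So x ≡ 65·53 = 3445 ≡ 14 (mod 73).
Check: 9·14 = 126 = 1·73 + 53.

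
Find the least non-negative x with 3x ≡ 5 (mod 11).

3⁻¹ ≡ 4 (mod 11) because 3·4 = 12 = 1·11 + 1.
Multiplying both sides by 4: x ≡ 4·5 = 20 ≡ 9 (mod 11).

9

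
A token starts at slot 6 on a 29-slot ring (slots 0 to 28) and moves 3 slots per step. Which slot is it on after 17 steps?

28

17·3 = 51.
51 = 1·29 + 22, so 51 mod 29 = 22.
(6 + 22) mod 29 = 28.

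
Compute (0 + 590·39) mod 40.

10

590·39 = 23010.
23010 = 575·40 + 10, so 23010 mod 40 = 10.
(0 + 10) mod 40 = 10.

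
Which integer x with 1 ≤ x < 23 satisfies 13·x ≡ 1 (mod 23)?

23 = 1·13 + 10
13 = 1·10 + 3
10 = 3·3 + 1
3 = 3·1 + 0
Back-substituting gives 13·16 ≡ 1 (mod 23).

16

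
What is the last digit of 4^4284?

6

Last digits of 4^n: 4, 6 (period 2).
4284 mod 2 = 0, so the last digit matches 4^2 = 6.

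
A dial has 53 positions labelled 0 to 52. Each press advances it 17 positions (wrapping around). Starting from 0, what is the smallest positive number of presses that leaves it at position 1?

25

17·25 = 425 = 8·53 + 1, so 17⁻¹ ≡ 25 (mod 53).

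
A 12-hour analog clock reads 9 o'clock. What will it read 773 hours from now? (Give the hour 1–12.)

773 − 64·12 = 5, so 773 ≡ 5 (mod 12).
9 + 5 → 2 on a 12-hour dial.

2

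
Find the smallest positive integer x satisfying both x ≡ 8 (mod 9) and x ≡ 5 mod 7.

26

Since 7·4 ≡ 1 (mod 9), take x = 5 + 7·((8−5)·4 mod 9) = 5 + 7·3 = 26.
Check: 26 mod 9 = 8, 26 mod 7 = 5.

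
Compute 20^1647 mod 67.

Successive squares of 20 mod 67: 20^1≡20, 20^2≡65, 20^4≡4, 20^8≡16, 20^16≡55, 20^32≡10, 20^64≡33, 20^128≡17, 20^256≡21, 20^512≡39, 20^1024≡47.
1647 = 1 + 2 + 4 + 8 + 32 + 64 + 512 + 1024, so 20^1647 ≡ 20·65·4·16·10·33·39·47 ≡ 5 (mod 67).

5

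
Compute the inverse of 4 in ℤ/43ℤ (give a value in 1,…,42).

43 = 10·4 + 3
4 = 1·3 + 1
3 = 3·1 + 0
Back-substituting gives 4·11 ≡ 1 (mod 43).

11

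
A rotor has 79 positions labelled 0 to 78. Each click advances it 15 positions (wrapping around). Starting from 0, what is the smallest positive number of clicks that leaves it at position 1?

15·58 = 870 = 11·79 + 1, so 15⁻¹ ≡ 58 (mod 79).

58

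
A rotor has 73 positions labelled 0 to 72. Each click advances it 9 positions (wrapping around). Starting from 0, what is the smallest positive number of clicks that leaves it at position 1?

65

9·65 = 585 = 8·73 + 1, so 9⁻¹ ≡ 65 (mod 73).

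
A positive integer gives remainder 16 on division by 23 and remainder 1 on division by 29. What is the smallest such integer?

x ≡ 16 (mod 23) gives x ∈ {16, 39, 62, 85, 108, 131, 154, 177, …}.
The first of these with x mod 29 = 1 is 407.

407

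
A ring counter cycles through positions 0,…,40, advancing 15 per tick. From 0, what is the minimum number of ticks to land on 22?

15⁻¹ ≡ 11 (mod 41) because 15·11 = 165 = 4·41 + 1.
Multiplying both sides by 11: x ≡ 11·22 = 242 ≡ 37 (mod 41).
Check: 15·37 = 555 = 13·41 + 22.

37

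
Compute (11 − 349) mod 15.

7

Dividing 349 by 15 gives quotient 23 and remainder 4.
(11 − 4) mod 15 = 7.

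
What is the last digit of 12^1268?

The units digit of 12^n cycles with period 4: 2, 4, 8, 6, …
1268 mod 4 = 0, so the last digit matches 2^4 = 6.

6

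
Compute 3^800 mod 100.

1

By repeated squaring mod 100: 3^1≡3, 3^2≡9, 3^4≡81, 3^8≡61, 3^16≡21, 3^32≡41, 3^64≡81, 3^128≡61, 3^256≡21, 3^512≡41.
800 = 32 + 256 + 512, so 3^800 ≡ 41·21·41 ≡ 1 (mod 100).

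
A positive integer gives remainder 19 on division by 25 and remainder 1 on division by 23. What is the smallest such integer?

369

x ≡ 1 (mod 23) gives x ∈ {1, 24, 47, 70, 93, 116, 139, 162, …}.
The first of these with x mod 25 = 19 is 369.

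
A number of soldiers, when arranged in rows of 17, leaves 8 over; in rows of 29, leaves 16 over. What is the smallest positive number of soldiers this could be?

161

x ≡ 8 (mod 17) gives x ∈ {8, 25, 42, 59, 76, 93, 110, 127, …}.
The first of these with x mod 29 = 16 is 161.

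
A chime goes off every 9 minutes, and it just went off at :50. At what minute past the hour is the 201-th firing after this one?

59

201·9 = 1809.
1809 = 30·60 + 9, so 1809 mod 60 = 9.
(50 + 9) mod 60 = 59.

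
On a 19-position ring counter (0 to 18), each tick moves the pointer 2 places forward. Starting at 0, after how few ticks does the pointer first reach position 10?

The inverse of 2 mod 19 is 10 (since 2·10 = 20 ≡ 1).
Multiplying both sides by 10: x ≡ 10·10 = 100 ≡ 5 (mod 19).

5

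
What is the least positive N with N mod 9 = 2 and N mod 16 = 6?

x ≡ 2 (mod 9) gives x ∈ {2, 11, 20, 29, 38}.
The first of these with x mod 16 = 6 is 38.

38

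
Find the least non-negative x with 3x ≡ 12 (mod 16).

4

The inverse of 3 mod 16 is 11 (since 3·11 = 33 ≡ 1).
So x ≡ 11·12 = 132 ≡ 4 (mod 16).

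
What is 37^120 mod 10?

1

Powers of 7 mod 10 repeat with period 4: 7, 9, 3, 1.
120 mod 4 = 0, so the last digit matches 7^4 = 1.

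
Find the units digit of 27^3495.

3

Last digits of 7^n: 7, 9, 3, 1 (period 4).
3495 leaves remainder 3 on division by 4, so 27^3495 ends in 3.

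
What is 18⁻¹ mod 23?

9

18·9 = 162 = 7·23 + 1, so 18⁻¹ ≡ 9 (mod 23).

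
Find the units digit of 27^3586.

The units digit of 27^n cycles with period 4: 7, 9, 3, 1, …
3586 leaves remainder 2 on division by 4, so 27^3586 ends in 9.

9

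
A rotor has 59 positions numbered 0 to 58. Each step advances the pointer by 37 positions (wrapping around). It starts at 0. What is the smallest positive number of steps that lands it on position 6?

37⁻¹ ≡ 8 (mod 59) because 37·8 = 296 = 5·59 + 1.
Multiplying both sides by 8: x ≡ 8·6 = 48 ≡ 48 (mod 59).

48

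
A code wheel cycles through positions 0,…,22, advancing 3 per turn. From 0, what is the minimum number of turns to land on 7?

3⁻¹ ≡ 8 (mod 23) because 3·8 = 24 = 1·23 + 1.
So x ≡ 8·7 = 56 ≡ 10 (mod 23).

10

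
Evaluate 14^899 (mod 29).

Successive squares of 14 mod 29: 14^1≡14, 14^2≡22, 14^4≡20, 14^8≡23, 14^16≡7, 14^32≡20, 14^64≡23, 14^128≡7, 14^256≡20, 14^512≡23.
Since 899 = 1 + 2 + 128 + 256 + 512 in binary, 14^899 ≡ 14·22·7·20·23 ≡ 18 (mod 29).

18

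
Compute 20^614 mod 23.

By repeated squaring mod 23: 20^1≡20, 20^2≡9, 20^4≡12, 20^8≡6, 20^16≡13, 20^32≡8, 20^64≡18, 20^128≡2, 20^256≡4, 20^512≡16.
Since 614 = 2 + 4 + 32 + 64 + 512 in binary, 20^614 ≡ 9·12·8·18·16 ≡ 18 (mod 23).

18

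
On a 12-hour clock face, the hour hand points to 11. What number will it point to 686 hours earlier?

Dividing 686 by 12 gives quotient 57 and remainder 2.
11 − 2 → 9 on a 12-hour dial.

9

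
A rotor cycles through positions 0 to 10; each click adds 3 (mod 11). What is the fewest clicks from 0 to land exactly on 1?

4

3·4 = 12 = 1·11 + 1, so 3⁻¹ ≡ 4 (mod 11).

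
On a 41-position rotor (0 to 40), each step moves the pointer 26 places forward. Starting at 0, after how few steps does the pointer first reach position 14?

The inverse of 26 mod 41 is 30 (since 26·30 = 780 ≡ 1).
Multiplying both sides by 30: x ≡ 30·14 = 420 ≡ 10 (mod 41).
Check: 26·10 = 260 = 6·41 + 14.

10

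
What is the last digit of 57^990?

9

Last digits of 7^n: 7, 9, 3, 1 (period 4).
990 leaves remainder 2 on division by 4, so 57^990 ends in 9.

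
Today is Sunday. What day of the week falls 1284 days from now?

Wednesday

Dividing 1284 by 7 gives quotient 183 and remainder 3.
Sunday + 3 days → Wednesday.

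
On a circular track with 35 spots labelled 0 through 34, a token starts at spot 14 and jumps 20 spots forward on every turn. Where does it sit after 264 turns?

264·20 = 5280.
Dividing 5280 by 35 gives quotient 150 and remainder 30.
(14 + 30) mod 35 = 9.

9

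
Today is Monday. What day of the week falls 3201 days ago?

Saturday

Dividing 3201 by 7 gives quotient 457 and remainder 2.
Monday − 2 days → Saturday.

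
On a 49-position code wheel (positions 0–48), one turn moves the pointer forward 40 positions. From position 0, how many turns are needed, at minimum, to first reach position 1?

38

40·38 = 1520 = 31·49 + 1, so 40⁻¹ ≡ 38 (mod 49).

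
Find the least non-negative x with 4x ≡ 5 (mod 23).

7

The inverse of 4 mod 23 is 6 (since 4·6 = 24 ≡ 1).
So x ≡ 6·5 = 30 ≡ 7 (mod 23).
Check: 4·7 = 28 = 1·23 + 5.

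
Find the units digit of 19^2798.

1

Powers of 9 mod 10 repeat with period 2: 9, 1.
2798 leaves remainder 0 on division by 2, so 19^2798 ends in 1.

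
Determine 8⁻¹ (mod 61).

8·23 = 184 = 3·61 + 1, so 8⁻¹ ≡ 23 (mod 61).

23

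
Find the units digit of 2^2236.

6

The units digit of 2^n cycles with period 4: 2, 4, 8, 6, …
2236 mod 4 = 0, so the last digit matches 2^4 = 6.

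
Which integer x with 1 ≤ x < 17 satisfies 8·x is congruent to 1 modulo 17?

15

8·15 = 120 = 7·17 + 1, so 8⁻¹ ≡ 15 (mod 17).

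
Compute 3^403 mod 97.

95

Square-and-reduce mod 97: 3^1≡3, 3^2≡9, 3^4≡81, 3^8≡62, 3^16≡61, 3^32≡35, 3^64≡61, 3^128≡35, 3^256≡61.
403 = 1 + 2 + 16 + 128 + 256, so 3^403 ≡ 3·9·61·35·61 ≡ 95 (mod 97).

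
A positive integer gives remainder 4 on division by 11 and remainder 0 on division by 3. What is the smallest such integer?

15

Since 3·4 ≡ 1 (mod 11), take x = 0 + 3·((4−0)·4 mod 11) = 0 + 3·5 = 15.
Check: 15 mod 11 = 4, 15 mod 3 = 0.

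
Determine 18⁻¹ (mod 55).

52

55 = 3·18 + 1
18 = 18·1 + 0
Back-substituting gives 18·52 ≡ 1 (mod 55).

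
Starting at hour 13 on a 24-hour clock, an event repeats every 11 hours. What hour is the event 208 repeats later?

208·11 = 2288.
2288 mod 24 = 8 (since 95·24 = 2280).
(13 + 8) mod 24 = 21.

21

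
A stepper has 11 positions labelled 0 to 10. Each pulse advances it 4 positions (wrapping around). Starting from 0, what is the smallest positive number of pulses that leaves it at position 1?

3

4·3 = 12 = 1·11 + 1, so 4⁻¹ ≡ 3 (mod 11).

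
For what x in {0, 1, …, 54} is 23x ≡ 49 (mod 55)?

38

The inverse of 23 mod 55 is 12 (since 23·12 = 276 ≡ 1).
Multiplying both sides by 12: x ≡ 12·49 = 588 ≡ 38 (mod 55).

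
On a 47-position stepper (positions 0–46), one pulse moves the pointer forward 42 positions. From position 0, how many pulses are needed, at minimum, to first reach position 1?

28

47 = 1·42 + 5
42 = 8·5 + 2
5 = 2·2 + 1
2 = 2·1 + 0
Back-substituting gives 42·28 ≡ 1 (mod 47).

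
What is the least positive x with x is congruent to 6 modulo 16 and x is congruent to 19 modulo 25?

Since 25·9 ≡ 1 (mod 16), take x = 19 + 25·((6−19)·9 mod 16) = 19 + 25·11 = 294.
Check: 294 mod 16 = 6, 294 mod 25 = 19.

294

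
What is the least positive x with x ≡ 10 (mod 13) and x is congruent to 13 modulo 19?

127

Since 19·11 ≡ 1 (mod 13), take x = 13 + 19·((10−13)·11 mod 13) = 13 + 19·6 = 127.
Check: 127 mod 13 = 10, 127 mod 19 = 13.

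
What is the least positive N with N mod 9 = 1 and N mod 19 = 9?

28

x ≡ 1 (mod 9) gives x ∈ {1, 10, 19, 28}.
The first of these with x mod 19 = 9 is 28.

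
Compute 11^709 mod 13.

Successive squares of 11 mod 13: 11^1≡11, 11^2≡4, 11^4≡3, 11^8≡9, 11^16≡3, 11^32≡9, 11^64≡3, 11^128≡9, 11^256≡3, 11^512≡9.
Since 709 = 1 + 4 + 64 + 128 + 512 in binary, 11^709 ≡ 11·3·3·9·9 ≡ 11 (mod 13).

11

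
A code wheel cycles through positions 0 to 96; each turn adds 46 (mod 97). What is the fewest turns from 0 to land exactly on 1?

97 = 2·46 + 5
46 = 9·5 + 1
5 = 5·1 + 0
Back-substituting gives 46·19 ≡ 1 (mod 97).

19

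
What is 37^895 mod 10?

3

Last digits of 7^n: 7, 9, 3, 1 (period 4).
895 mod 4 = 3, so the last digit matches 7^3 = 3.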